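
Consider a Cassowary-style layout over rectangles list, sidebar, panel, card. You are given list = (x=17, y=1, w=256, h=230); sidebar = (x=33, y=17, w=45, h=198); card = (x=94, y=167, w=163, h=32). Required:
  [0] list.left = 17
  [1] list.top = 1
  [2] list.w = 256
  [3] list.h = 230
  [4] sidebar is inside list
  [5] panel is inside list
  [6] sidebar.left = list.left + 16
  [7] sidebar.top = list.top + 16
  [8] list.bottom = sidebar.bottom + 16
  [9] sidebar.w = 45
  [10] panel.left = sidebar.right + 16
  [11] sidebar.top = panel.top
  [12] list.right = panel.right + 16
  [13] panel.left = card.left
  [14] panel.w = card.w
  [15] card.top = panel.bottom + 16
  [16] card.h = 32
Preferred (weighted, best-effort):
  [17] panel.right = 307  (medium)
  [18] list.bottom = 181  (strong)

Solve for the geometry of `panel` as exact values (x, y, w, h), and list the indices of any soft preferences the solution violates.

1. panel.x = 94  [panel.left = sidebar.right + 16]
2. panel.y = 17  [sidebar.top = panel.top]
3. panel.w = 163  [list.right = panel.right + 16]
4. panel.h = 134  [card.top = panel.bottom + 16]

panel = (x=94, y=17, w=163, h=134)
violated soft preferences: 17, 18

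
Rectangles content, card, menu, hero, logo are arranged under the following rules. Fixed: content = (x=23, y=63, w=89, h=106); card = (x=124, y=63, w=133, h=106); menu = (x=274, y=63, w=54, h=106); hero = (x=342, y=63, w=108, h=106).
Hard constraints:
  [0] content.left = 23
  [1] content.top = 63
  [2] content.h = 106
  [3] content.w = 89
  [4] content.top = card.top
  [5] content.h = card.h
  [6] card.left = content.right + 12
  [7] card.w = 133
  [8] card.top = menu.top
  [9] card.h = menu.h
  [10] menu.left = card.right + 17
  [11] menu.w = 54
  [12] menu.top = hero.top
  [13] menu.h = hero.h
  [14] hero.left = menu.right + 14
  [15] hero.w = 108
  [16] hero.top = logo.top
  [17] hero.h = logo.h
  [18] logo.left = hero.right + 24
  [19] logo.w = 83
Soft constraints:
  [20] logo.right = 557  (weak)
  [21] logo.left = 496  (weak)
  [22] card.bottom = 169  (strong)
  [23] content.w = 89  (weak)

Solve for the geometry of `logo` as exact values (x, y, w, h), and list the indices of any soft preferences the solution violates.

logo = (x=474, y=63, w=83, h=106)
violated soft preferences: 21

1. logo.y = 63  [hero.top = logo.top]
2. logo.h = 106  [hero.h = logo.h]
3. logo.x = 474  [logo.left = hero.right + 24]
4. logo.w = 83  [logo.w = 83]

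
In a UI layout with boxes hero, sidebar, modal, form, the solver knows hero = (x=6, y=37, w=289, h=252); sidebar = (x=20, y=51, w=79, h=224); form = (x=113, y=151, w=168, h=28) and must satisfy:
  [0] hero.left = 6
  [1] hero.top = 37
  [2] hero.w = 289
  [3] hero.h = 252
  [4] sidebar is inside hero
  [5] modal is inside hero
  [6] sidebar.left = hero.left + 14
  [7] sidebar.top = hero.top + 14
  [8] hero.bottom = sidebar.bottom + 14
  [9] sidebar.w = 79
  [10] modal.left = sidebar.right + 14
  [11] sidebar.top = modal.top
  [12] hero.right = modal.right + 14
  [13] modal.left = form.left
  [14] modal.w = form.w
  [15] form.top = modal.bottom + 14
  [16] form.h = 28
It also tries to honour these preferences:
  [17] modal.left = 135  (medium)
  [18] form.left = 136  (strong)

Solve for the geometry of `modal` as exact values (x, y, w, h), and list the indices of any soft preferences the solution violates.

modal = (x=113, y=51, w=168, h=86)
violated soft preferences: 17, 18

1. modal.x = 113  [modal.left = sidebar.right + 14]
2. modal.y = 51  [sidebar.top = modal.top]
3. modal.w = 168  [hero.right = modal.right + 14]
4. modal.h = 86  [form.top = modal.bottom + 14]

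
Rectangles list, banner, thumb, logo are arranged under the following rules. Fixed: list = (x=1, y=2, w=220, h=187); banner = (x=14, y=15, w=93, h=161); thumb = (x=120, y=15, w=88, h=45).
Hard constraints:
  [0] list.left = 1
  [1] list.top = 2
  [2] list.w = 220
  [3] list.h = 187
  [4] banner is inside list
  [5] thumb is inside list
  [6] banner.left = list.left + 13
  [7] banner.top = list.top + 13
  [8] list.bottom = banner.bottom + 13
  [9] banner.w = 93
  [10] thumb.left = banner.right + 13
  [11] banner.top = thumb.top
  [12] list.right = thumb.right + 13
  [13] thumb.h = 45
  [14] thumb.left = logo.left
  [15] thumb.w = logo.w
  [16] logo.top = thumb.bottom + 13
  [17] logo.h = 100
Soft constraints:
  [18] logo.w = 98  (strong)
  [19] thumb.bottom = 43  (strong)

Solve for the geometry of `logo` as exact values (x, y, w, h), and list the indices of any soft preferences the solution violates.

logo = (x=120, y=73, w=88, h=100)
violated soft preferences: 18, 19

1. logo.x = 120  [thumb.left = logo.left]
2. logo.w = 88  [thumb.w = logo.w]
3. logo.y = 73  [logo.top = thumb.bottom + 13]
4. logo.h = 100  [logo.h = 100]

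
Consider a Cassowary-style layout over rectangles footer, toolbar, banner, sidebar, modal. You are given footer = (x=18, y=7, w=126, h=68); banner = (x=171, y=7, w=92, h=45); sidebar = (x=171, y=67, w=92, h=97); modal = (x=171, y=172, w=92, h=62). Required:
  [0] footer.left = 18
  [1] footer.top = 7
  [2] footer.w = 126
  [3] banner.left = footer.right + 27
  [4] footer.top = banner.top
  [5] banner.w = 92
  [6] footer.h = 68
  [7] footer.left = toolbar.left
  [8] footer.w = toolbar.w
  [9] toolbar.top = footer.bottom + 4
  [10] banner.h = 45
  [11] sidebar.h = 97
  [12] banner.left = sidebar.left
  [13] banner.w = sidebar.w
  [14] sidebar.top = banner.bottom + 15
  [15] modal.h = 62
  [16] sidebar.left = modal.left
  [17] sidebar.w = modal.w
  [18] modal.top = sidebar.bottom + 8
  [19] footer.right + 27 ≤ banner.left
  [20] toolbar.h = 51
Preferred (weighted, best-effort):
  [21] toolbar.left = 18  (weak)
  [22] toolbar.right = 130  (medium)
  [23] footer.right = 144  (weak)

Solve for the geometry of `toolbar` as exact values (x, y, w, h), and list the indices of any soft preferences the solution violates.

1. toolbar.x = 18  [footer.left = toolbar.left]
2. toolbar.w = 126  [footer.w = toolbar.w]
3. toolbar.y = 79  [toolbar.top = footer.bottom + 4]
4. toolbar.h = 51  [toolbar.h = 51]

toolbar = (x=18, y=79, w=126, h=51)
violated soft preferences: 22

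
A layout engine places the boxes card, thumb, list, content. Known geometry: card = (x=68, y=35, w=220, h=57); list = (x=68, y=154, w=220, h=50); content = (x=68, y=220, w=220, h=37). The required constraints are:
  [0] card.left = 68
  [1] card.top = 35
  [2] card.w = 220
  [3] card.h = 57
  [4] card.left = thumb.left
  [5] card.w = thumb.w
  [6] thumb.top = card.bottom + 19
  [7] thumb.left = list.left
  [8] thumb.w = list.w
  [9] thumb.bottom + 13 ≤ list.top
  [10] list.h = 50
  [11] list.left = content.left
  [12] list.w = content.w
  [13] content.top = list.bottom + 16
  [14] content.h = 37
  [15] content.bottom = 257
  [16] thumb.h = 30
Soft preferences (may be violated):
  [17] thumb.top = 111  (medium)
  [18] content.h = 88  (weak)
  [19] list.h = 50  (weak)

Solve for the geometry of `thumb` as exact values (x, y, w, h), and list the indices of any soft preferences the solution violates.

1. thumb.x = 68  [card.left = thumb.left]
2. thumb.w = 220  [card.w = thumb.w]
3. thumb.y = 111  [thumb.top = card.bottom + 19]
4. thumb.h = 30  [thumb.h = 30]

thumb = (x=68, y=111, w=220, h=30)
violated soft preferences: 18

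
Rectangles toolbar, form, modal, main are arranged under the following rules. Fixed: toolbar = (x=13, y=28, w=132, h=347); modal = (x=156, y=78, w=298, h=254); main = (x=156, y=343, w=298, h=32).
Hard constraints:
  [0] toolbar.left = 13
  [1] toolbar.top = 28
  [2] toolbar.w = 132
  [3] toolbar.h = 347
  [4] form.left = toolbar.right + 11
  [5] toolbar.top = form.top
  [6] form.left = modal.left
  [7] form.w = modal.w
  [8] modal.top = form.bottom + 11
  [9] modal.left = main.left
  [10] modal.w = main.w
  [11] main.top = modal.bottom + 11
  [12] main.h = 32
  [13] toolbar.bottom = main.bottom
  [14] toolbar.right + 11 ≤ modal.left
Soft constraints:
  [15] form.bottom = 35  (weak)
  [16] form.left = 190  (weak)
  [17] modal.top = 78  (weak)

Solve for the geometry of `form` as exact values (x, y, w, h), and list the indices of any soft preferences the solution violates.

form = (x=156, y=28, w=298, h=39)
violated soft preferences: 15, 16

1. form.x = 156  [form.left = toolbar.right + 11]
2. form.y = 28  [toolbar.top = form.top]
3. form.w = 298  [form.w = modal.w]
4. form.h = 39  [modal.top = form.bottom + 11]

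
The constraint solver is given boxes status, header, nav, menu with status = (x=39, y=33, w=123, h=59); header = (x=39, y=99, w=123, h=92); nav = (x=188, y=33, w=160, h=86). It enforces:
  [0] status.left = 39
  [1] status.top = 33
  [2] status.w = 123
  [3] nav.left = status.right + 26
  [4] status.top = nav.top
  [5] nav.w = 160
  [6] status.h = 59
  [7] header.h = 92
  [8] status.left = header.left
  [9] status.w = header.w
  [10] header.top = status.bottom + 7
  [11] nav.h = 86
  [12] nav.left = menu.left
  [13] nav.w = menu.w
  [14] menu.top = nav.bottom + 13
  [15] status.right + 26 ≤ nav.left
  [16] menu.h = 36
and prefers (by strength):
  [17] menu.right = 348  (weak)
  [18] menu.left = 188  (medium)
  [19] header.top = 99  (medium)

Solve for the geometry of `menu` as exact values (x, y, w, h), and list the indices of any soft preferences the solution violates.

1. menu.x = 188  [nav.left = menu.left]
2. menu.w = 160  [nav.w = menu.w]
3. menu.y = 132  [menu.top = nav.bottom + 13]
4. menu.h = 36  [menu.h = 36]

menu = (x=188, y=132, w=160, h=36)
violated soft preferences: none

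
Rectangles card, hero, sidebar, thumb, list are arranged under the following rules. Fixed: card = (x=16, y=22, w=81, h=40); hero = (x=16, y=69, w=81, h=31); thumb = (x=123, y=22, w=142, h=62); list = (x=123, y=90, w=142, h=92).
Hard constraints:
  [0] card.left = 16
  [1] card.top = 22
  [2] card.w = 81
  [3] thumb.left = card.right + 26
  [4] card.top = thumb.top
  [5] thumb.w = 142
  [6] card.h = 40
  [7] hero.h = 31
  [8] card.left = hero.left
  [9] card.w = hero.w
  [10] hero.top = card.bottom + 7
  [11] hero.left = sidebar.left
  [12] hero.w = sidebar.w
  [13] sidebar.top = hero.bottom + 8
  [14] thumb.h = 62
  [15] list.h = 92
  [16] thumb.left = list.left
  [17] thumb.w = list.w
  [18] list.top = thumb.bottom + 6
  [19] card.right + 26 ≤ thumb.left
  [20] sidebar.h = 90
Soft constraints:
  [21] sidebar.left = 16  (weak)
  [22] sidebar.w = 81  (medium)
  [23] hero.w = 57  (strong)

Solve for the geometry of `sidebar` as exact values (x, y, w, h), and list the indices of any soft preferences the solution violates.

1. sidebar.x = 16  [hero.left = sidebar.left]
2. sidebar.w = 81  [hero.w = sidebar.w]
3. sidebar.y = 108  [sidebar.top = hero.bottom + 8]
4. sidebar.h = 90  [sidebar.h = 90]

sidebar = (x=16, y=108, w=81, h=90)
violated soft preferences: 23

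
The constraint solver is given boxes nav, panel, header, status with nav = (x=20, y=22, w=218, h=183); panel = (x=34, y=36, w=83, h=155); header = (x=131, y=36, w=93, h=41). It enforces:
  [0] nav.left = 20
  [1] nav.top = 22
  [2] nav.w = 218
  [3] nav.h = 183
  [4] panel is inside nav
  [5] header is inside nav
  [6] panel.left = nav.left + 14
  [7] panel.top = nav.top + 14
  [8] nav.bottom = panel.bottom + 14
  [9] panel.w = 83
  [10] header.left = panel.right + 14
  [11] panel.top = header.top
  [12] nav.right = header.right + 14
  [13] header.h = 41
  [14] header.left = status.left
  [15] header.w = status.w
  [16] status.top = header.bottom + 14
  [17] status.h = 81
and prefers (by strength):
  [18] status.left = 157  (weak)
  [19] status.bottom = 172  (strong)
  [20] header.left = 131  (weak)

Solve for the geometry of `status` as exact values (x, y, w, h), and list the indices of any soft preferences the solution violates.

status = (x=131, y=91, w=93, h=81)
violated soft preferences: 18

1. status.x = 131  [header.left = status.left]
2. status.w = 93  [header.w = status.w]
3. status.y = 91  [status.top = header.bottom + 14]
4. status.h = 81  [status.h = 81]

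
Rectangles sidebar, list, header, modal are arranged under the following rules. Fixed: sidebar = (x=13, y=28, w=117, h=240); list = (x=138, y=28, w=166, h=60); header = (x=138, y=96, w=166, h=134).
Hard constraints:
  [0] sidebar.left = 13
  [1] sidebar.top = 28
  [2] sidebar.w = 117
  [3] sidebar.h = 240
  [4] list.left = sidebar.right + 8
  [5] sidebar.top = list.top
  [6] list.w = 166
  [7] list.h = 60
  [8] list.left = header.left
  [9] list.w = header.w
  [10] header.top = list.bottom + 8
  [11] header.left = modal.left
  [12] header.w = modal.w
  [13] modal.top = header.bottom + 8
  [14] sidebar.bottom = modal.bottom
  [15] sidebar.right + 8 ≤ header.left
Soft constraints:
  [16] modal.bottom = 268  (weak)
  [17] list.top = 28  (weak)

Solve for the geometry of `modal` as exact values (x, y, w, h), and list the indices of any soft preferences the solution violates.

modal = (x=138, y=238, w=166, h=30)
violated soft preferences: none

1. modal.x = 138  [header.left = modal.left]
2. modal.w = 166  [header.w = modal.w]
3. modal.y = 238  [modal.top = header.bottom + 8]
4. modal.h = 30  [sidebar.bottom = modal.bottom]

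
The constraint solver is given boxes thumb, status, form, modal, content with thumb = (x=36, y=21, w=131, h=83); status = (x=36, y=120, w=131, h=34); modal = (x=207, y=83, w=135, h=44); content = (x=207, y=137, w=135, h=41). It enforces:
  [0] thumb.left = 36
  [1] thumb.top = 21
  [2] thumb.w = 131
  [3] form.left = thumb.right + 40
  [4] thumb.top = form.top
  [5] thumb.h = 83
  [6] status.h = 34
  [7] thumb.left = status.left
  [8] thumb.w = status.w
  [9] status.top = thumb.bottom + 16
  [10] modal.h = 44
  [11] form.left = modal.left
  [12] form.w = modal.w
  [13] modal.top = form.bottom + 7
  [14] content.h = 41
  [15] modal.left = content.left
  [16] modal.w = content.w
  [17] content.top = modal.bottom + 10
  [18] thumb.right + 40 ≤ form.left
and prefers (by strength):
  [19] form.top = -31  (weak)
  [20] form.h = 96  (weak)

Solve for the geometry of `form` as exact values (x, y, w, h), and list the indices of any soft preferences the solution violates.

form = (x=207, y=21, w=135, h=55)
violated soft preferences: 19, 20

1. form.x = 207  [form.left = thumb.right + 40]
2. form.y = 21  [thumb.top = form.top]
3. form.w = 135  [form.w = modal.w]
4. form.h = 55  [modal.top = form.bottom + 7]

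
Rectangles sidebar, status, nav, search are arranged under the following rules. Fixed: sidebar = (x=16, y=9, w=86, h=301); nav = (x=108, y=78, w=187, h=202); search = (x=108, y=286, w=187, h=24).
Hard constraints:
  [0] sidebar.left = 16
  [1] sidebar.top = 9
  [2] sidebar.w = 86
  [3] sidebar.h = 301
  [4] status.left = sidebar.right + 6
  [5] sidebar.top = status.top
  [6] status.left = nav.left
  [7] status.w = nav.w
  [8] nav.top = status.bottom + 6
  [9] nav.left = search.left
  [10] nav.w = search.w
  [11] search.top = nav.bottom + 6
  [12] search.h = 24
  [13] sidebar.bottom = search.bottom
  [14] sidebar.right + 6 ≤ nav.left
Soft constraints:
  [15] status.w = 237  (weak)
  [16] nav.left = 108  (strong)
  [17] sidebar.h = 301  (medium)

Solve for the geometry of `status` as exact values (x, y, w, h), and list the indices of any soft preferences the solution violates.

status = (x=108, y=9, w=187, h=63)
violated soft preferences: 15

1. status.x = 108  [status.left = sidebar.right + 6]
2. status.y = 9  [sidebar.top = status.top]
3. status.w = 187  [status.w = nav.w]
4. status.h = 63  [nav.top = status.bottom + 6]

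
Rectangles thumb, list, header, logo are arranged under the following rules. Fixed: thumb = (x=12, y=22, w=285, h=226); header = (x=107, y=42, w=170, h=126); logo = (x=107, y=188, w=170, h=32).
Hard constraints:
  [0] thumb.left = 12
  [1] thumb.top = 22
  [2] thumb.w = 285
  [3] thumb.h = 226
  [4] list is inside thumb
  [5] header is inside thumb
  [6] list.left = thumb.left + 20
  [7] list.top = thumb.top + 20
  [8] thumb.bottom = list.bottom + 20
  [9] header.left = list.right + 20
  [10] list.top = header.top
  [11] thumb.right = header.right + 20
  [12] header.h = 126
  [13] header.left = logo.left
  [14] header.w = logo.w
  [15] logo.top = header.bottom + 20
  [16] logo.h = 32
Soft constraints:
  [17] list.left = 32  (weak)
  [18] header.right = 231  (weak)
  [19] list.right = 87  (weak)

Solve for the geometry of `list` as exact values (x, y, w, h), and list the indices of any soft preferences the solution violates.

list = (x=32, y=42, w=55, h=186)
violated soft preferences: 18

1. list.x = 32  [list.left = thumb.left + 20]
2. list.y = 42  [list.top = thumb.top + 20]
3. list.h = 186  [thumb.bottom = list.bottom + 20]
4. list.w = 55  [header.left = list.right + 20]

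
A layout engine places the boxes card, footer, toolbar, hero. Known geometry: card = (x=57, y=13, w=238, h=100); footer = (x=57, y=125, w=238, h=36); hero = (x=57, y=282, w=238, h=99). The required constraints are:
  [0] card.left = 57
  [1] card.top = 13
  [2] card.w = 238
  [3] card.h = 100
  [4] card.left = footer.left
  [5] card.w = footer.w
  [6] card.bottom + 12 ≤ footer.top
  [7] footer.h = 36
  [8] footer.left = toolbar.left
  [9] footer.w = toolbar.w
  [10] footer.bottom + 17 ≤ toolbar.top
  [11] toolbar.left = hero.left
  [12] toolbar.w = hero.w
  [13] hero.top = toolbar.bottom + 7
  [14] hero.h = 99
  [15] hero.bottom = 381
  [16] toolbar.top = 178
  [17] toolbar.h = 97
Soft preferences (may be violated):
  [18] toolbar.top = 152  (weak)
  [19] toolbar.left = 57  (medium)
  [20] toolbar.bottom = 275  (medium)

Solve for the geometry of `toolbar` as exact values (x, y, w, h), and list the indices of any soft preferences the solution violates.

1. toolbar.x = 57  [footer.left = toolbar.left]
2. toolbar.w = 238  [footer.w = toolbar.w]
3. toolbar.y = 178  [toolbar.top = 178]
4. toolbar.h = 97  [toolbar.h = 97]

toolbar = (x=57, y=178, w=238, h=97)
violated soft preferences: 18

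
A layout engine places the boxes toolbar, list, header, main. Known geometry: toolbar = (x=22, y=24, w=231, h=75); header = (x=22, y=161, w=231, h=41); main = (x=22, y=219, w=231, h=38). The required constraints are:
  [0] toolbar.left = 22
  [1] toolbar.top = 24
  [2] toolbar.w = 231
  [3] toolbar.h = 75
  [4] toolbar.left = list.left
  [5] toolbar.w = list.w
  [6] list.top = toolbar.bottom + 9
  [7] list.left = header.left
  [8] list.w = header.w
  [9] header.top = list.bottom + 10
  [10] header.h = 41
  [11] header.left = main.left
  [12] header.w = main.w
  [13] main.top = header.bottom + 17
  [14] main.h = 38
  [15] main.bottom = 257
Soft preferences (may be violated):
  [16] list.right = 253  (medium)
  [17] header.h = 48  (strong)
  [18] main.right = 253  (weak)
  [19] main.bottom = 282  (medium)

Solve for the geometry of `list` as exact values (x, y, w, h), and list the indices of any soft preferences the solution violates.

list = (x=22, y=108, w=231, h=43)
violated soft preferences: 17, 19

1. list.x = 22  [toolbar.left = list.left]
2. list.w = 231  [toolbar.w = list.w]
3. list.y = 108  [list.top = toolbar.bottom + 9]
4. list.h = 43  [header.top = list.bottom + 10]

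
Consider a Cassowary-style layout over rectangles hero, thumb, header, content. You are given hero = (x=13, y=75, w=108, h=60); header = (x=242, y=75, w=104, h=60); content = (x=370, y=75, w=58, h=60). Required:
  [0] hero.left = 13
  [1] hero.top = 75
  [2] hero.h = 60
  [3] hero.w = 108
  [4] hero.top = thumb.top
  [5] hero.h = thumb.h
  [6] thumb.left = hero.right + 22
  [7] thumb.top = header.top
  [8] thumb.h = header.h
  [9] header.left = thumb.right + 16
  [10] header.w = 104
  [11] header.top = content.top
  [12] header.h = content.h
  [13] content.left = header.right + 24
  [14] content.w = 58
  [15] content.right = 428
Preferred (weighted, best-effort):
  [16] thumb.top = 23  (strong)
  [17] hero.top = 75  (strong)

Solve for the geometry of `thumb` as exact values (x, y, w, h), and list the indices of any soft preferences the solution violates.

thumb = (x=143, y=75, w=83, h=60)
violated soft preferences: 16

1. thumb.y = 75  [hero.top = thumb.top]
2. thumb.h = 60  [hero.h = thumb.h]
3. thumb.x = 143  [thumb.left = hero.right + 22]
4. thumb.w = 83  [header.left = thumb.right + 16]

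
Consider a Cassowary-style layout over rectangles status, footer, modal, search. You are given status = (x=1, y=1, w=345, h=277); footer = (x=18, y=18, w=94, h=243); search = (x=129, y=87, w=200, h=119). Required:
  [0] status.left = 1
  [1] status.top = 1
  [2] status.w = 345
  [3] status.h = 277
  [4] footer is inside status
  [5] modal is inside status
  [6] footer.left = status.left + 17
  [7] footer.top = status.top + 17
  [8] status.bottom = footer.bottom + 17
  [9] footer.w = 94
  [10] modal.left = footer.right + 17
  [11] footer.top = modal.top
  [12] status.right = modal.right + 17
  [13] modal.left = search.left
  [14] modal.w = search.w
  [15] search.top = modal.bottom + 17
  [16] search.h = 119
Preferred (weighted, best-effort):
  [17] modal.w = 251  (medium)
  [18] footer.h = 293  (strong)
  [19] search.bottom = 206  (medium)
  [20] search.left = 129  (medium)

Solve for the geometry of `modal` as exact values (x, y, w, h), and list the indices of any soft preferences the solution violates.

modal = (x=129, y=18, w=200, h=52)
violated soft preferences: 17, 18

1. modal.x = 129  [modal.left = footer.right + 17]
2. modal.y = 18  [footer.top = modal.top]
3. modal.w = 200  [status.right = modal.right + 17]
4. modal.h = 52  [search.top = modal.bottom + 17]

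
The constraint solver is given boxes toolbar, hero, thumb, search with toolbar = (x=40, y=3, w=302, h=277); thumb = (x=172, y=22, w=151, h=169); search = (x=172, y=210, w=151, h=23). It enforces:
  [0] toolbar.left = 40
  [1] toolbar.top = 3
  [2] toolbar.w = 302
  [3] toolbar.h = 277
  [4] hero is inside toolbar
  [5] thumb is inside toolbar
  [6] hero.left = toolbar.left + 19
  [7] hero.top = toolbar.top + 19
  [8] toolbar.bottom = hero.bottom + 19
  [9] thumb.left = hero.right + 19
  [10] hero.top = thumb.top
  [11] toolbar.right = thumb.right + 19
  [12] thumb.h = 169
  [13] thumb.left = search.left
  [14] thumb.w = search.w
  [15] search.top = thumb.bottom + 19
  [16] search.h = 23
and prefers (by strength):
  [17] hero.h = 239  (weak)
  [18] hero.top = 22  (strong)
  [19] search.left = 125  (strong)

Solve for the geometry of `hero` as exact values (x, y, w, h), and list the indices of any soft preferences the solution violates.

hero = (x=59, y=22, w=94, h=239)
violated soft preferences: 19

1. hero.x = 59  [hero.left = toolbar.left + 19]
2. hero.y = 22  [hero.top = toolbar.top + 19]
3. hero.h = 239  [toolbar.bottom = hero.bottom + 19]
4. hero.w = 94  [thumb.left = hero.right + 19]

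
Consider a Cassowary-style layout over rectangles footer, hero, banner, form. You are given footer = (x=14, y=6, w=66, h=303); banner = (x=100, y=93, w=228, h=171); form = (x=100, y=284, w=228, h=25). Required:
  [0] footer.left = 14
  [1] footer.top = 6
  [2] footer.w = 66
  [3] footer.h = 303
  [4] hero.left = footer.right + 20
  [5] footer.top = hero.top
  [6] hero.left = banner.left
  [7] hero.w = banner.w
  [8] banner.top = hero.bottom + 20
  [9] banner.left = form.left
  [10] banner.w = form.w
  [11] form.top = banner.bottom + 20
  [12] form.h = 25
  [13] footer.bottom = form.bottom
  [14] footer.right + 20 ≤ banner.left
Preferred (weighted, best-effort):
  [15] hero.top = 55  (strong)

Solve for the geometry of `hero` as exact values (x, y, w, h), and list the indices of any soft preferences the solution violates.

1. hero.x = 100  [hero.left = footer.right + 20]
2. hero.y = 6  [footer.top = hero.top]
3. hero.w = 228  [hero.w = banner.w]
4. hero.h = 67  [banner.top = hero.bottom + 20]

hero = (x=100, y=6, w=228, h=67)
violated soft preferences: 15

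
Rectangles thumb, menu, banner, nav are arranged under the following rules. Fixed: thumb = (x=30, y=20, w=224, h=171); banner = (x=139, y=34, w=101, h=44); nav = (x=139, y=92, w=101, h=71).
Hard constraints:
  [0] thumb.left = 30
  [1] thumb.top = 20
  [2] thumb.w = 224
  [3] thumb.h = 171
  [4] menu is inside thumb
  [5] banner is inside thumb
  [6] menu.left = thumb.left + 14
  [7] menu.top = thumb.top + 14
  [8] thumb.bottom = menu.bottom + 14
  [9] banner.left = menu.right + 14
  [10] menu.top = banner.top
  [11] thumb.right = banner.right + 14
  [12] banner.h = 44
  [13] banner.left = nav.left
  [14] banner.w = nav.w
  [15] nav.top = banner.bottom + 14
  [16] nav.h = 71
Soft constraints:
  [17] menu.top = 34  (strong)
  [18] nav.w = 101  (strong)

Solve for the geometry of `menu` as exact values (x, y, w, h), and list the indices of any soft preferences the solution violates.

1. menu.x = 44  [menu.left = thumb.left + 14]
2. menu.y = 34  [menu.top = thumb.top + 14]
3. menu.h = 143  [thumb.bottom = menu.bottom + 14]
4. menu.w = 81  [banner.left = menu.right + 14]

menu = (x=44, y=34, w=81, h=143)
violated soft preferences: none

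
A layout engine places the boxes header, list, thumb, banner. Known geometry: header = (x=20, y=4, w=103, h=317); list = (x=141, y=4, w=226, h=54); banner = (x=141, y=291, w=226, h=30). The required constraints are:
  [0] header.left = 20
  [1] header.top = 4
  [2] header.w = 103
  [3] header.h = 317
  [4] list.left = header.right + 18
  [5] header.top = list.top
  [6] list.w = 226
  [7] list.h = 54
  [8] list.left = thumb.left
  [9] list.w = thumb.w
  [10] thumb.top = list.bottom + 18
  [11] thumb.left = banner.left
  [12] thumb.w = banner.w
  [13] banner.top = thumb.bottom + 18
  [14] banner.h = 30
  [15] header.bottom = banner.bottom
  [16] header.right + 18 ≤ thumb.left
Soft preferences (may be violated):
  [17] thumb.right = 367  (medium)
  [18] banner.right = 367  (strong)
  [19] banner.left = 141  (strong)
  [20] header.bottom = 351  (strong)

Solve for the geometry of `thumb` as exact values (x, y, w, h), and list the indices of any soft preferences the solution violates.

thumb = (x=141, y=76, w=226, h=197)
violated soft preferences: 20

1. thumb.x = 141  [list.left = thumb.left]
2. thumb.w = 226  [list.w = thumb.w]
3. thumb.y = 76  [thumb.top = list.bottom + 18]
4. thumb.h = 197  [banner.top = thumb.bottom + 18]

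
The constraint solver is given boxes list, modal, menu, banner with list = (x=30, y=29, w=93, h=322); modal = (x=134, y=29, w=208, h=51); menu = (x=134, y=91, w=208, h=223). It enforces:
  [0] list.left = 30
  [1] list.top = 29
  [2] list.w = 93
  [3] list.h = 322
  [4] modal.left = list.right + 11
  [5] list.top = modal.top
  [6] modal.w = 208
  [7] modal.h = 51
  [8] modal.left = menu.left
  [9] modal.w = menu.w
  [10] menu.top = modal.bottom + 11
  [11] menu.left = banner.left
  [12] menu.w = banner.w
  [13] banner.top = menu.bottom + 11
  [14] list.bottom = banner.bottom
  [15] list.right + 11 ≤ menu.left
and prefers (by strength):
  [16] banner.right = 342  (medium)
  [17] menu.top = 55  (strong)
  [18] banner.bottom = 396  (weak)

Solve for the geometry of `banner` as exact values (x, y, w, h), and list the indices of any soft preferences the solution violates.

banner = (x=134, y=325, w=208, h=26)
violated soft preferences: 17, 18

1. banner.x = 134  [menu.left = banner.left]
2. banner.w = 208  [menu.w = banner.w]
3. banner.y = 325  [banner.top = menu.bottom + 11]
4. banner.h = 26  [list.bottom = banner.bottom]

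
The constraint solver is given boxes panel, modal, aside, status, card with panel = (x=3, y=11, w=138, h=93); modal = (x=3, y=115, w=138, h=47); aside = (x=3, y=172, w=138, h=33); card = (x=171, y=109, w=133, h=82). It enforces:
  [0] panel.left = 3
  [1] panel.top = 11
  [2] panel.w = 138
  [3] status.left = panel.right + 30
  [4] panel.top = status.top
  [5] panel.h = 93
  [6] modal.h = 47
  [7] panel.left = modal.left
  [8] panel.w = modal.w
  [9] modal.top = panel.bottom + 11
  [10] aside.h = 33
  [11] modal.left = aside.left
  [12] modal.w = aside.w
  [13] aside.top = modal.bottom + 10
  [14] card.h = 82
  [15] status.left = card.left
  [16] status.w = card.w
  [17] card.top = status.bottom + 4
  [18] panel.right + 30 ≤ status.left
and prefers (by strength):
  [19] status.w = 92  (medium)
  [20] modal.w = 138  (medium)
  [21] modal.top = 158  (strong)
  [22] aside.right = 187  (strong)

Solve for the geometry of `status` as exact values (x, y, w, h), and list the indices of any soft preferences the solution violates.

status = (x=171, y=11, w=133, h=94)
violated soft preferences: 19, 21, 22

1. status.x = 171  [status.left = panel.right + 30]
2. status.y = 11  [panel.top = status.top]
3. status.w = 133  [status.w = card.w]
4. status.h = 94  [card.top = status.bottom + 4]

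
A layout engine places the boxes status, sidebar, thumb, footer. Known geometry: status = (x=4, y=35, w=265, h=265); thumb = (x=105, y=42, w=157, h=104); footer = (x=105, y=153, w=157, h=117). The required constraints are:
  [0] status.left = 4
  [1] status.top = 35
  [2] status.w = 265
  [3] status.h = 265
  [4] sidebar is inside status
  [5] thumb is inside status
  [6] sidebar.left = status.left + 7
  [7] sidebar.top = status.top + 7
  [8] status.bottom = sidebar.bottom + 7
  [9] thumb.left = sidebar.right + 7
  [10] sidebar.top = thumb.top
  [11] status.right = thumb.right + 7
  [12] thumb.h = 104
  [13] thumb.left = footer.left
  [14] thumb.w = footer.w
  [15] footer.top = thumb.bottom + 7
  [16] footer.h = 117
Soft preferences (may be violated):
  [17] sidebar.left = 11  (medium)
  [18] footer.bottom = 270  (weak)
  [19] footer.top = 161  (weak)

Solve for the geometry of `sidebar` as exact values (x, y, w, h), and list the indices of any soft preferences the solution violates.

1. sidebar.x = 11  [sidebar.left = status.left + 7]
2. sidebar.y = 42  [sidebar.top = status.top + 7]
3. sidebar.h = 251  [status.bottom = sidebar.bottom + 7]
4. sidebar.w = 87  [thumb.left = sidebar.right + 7]

sidebar = (x=11, y=42, w=87, h=251)
violated soft preferences: 19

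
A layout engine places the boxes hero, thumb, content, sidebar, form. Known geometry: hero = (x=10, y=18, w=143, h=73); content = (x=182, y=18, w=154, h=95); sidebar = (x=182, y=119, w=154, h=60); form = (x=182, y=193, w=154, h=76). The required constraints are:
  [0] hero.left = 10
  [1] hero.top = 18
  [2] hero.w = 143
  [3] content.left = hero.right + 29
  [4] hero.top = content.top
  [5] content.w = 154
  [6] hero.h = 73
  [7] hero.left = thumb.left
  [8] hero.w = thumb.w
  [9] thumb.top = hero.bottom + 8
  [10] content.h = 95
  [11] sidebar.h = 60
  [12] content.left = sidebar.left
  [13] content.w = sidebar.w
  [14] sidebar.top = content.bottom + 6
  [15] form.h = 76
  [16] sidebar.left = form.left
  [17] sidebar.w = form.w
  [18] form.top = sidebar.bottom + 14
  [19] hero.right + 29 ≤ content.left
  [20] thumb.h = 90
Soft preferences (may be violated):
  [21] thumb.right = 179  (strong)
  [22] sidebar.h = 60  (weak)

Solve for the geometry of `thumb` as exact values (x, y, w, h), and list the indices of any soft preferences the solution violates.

1. thumb.x = 10  [hero.left = thumb.left]
2. thumb.w = 143  [hero.w = thumb.w]
3. thumb.y = 99  [thumb.top = hero.bottom + 8]
4. thumb.h = 90  [thumb.h = 90]

thumb = (x=10, y=99, w=143, h=90)
violated soft preferences: 21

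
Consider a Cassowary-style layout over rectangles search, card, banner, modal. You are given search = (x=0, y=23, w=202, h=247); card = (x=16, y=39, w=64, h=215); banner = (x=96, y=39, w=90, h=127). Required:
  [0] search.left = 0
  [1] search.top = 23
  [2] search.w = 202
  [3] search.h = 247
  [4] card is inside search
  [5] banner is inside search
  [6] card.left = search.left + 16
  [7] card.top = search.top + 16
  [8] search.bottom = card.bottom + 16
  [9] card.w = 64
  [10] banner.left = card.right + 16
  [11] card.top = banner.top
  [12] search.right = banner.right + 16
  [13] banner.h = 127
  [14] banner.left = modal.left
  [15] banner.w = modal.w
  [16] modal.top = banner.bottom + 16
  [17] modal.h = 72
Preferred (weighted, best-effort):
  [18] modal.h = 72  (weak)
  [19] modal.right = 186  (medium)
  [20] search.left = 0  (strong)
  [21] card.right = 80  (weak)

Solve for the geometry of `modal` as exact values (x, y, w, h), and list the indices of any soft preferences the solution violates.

1. modal.x = 96  [banner.left = modal.left]
2. modal.w = 90  [banner.w = modal.w]
3. modal.y = 182  [modal.top = banner.bottom + 16]
4. modal.h = 72  [modal.h = 72]

modal = (x=96, y=182, w=90, h=72)
violated soft preferences: none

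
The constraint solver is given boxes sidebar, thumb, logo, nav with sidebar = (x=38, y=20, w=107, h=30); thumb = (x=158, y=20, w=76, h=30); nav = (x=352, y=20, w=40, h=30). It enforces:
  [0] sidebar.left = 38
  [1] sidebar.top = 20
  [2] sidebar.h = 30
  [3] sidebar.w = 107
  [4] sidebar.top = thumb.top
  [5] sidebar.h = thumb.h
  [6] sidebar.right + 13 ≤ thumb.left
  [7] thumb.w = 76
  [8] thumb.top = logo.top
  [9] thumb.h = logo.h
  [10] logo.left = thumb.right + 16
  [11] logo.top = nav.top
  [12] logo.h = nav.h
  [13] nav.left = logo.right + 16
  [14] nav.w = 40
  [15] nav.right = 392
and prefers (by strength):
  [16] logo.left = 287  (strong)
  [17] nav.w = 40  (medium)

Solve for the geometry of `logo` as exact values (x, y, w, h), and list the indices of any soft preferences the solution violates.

1. logo.y = 20  [thumb.top = logo.top]
2. logo.h = 30  [thumb.h = logo.h]
3. logo.x = 250  [logo.left = thumb.right + 16]
4. logo.w = 86  [nav.left = logo.right + 16]

logo = (x=250, y=20, w=86, h=30)
violated soft preferences: 16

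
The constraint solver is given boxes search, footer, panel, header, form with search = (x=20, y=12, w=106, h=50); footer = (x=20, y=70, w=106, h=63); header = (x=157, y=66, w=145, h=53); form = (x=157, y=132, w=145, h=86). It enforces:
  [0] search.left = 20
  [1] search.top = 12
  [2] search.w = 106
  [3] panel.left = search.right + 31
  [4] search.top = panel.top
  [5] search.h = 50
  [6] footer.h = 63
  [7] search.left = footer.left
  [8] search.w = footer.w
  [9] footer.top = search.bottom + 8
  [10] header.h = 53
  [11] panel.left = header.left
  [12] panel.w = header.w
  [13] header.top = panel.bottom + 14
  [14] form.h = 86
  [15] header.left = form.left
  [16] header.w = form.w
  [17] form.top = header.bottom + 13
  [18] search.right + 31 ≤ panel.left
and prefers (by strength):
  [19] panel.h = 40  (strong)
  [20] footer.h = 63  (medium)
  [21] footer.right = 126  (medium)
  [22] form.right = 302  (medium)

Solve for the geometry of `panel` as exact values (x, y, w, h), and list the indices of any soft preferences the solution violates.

1. panel.x = 157  [panel.left = search.right + 31]
2. panel.y = 12  [search.top = panel.top]
3. panel.w = 145  [panel.w = header.w]
4. panel.h = 40  [header.top = panel.bottom + 14]

panel = (x=157, y=12, w=145, h=40)
violated soft preferences: none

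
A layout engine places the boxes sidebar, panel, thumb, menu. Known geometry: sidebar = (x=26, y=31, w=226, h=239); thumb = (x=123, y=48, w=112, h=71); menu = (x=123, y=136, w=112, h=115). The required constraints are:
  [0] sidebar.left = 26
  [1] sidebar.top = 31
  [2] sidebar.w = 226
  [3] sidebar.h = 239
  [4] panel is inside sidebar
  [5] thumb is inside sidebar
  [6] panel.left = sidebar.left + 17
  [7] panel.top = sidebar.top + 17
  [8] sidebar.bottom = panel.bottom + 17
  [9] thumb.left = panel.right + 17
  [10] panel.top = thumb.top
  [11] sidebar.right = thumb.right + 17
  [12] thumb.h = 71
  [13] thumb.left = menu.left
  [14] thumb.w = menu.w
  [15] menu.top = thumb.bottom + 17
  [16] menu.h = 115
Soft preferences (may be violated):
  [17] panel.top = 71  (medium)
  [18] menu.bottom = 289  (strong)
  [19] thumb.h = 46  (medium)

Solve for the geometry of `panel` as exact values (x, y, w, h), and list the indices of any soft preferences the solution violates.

1. panel.x = 43  [panel.left = sidebar.left + 17]
2. panel.y = 48  [panel.top = sidebar.top + 17]
3. panel.h = 205  [sidebar.bottom = panel.bottom + 17]
4. panel.w = 63  [thumb.left = panel.right + 17]

panel = (x=43, y=48, w=63, h=205)
violated soft preferences: 17, 18, 19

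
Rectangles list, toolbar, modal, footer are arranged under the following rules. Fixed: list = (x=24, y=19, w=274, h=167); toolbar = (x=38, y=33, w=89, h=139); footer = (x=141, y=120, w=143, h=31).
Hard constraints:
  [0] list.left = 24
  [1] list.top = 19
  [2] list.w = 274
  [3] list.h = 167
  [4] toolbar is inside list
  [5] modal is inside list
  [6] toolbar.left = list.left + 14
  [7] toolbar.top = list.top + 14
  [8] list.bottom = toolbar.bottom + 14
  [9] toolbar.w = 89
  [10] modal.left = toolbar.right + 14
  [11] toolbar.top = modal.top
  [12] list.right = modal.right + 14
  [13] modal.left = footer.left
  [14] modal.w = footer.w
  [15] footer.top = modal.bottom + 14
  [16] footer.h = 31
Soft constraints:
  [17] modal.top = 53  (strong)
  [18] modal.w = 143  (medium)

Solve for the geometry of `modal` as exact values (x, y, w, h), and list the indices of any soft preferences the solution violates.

1. modal.x = 141  [modal.left = toolbar.right + 14]
2. modal.y = 33  [toolbar.top = modal.top]
3. modal.w = 143  [list.right = modal.right + 14]
4. modal.h = 73  [footer.top = modal.bottom + 14]

modal = (x=141, y=33, w=143, h=73)
violated soft preferences: 17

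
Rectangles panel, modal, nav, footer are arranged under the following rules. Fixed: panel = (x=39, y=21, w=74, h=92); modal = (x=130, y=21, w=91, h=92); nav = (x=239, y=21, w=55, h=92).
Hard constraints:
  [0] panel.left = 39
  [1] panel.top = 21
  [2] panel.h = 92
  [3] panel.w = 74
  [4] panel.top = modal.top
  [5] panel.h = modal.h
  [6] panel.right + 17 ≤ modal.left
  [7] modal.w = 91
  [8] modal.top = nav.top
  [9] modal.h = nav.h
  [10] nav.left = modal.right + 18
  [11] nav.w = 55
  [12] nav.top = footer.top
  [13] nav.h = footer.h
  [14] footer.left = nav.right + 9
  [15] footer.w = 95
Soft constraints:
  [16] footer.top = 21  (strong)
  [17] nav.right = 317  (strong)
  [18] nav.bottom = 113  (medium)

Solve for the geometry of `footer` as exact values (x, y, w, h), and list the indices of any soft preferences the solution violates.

footer = (x=303, y=21, w=95, h=92)
violated soft preferences: 17

1. footer.y = 21  [nav.top = footer.top]
2. footer.h = 92  [nav.h = footer.h]
3. footer.x = 303  [footer.left = nav.right + 9]
4. footer.w = 95  [footer.w = 95]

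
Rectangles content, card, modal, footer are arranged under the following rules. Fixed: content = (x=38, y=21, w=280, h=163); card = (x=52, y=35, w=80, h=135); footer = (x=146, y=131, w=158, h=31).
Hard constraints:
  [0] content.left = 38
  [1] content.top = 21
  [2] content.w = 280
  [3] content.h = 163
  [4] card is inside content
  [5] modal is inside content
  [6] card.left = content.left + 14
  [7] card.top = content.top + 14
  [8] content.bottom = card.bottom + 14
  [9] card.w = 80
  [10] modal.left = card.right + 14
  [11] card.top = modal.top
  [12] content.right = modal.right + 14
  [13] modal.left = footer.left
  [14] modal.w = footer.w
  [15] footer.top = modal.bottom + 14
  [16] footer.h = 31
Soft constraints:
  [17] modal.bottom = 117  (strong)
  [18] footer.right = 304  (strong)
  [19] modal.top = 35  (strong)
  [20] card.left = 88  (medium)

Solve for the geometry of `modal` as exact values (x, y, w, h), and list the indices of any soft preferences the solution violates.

modal = (x=146, y=35, w=158, h=82)
violated soft preferences: 20

1. modal.x = 146  [modal.left = card.right + 14]
2. modal.y = 35  [card.top = modal.top]
3. modal.w = 158  [content.right = modal.right + 14]
4. modal.h = 82  [footer.top = modal.bottom + 14]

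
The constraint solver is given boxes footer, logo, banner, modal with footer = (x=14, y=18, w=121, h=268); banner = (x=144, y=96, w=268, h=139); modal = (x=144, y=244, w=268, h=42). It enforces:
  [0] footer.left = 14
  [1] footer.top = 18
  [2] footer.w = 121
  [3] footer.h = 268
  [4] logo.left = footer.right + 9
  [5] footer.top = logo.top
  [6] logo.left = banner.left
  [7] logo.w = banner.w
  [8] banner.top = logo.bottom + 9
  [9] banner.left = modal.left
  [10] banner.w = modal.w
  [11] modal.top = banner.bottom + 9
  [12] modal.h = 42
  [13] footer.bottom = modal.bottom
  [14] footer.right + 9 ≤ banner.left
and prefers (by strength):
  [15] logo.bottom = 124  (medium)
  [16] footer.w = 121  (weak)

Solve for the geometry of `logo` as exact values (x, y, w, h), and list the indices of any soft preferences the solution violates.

logo = (x=144, y=18, w=268, h=69)
violated soft preferences: 15

1. logo.x = 144  [logo.left = footer.right + 9]
2. logo.y = 18  [footer.top = logo.top]
3. logo.w = 268  [logo.w = banner.w]
4. logo.h = 69  [banner.top = logo.bottom + 9]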